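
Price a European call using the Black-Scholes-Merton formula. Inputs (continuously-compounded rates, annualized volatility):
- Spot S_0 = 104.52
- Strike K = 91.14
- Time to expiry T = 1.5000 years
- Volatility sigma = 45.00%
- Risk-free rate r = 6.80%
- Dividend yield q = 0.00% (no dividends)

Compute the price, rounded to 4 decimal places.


Answer: Price = 33.2099

Derivation:
d1 = (ln(S/K) + (r - q + 0.5*sigma^2) * T) / (sigma * sqrt(T)) = 0.70918472
d2 = d1 - sigma * sqrt(T) = 0.15804952
exp(-rT) = 0.90302955; exp(-qT) = 1.00000000
C = S_0 * exp(-qT) * N(d1) - K * exp(-rT) * N(d2)
N(d1) = 0.76089507; N(d2) = 0.56279111
C = 104.5200 * 1.00000000 * 0.76089507 - 91.1400 * 0.90302955 * 0.56279111 = 33.2099


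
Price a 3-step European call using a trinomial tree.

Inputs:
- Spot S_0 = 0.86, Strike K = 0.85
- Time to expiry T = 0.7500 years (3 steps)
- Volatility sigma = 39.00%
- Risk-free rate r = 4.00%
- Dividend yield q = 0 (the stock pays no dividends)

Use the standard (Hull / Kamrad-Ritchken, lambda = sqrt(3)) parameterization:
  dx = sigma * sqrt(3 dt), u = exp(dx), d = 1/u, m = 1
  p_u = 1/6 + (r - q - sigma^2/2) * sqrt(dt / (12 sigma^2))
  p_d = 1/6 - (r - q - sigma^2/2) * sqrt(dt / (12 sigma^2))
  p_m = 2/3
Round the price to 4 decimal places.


dt = T/N = 0.250000; dx = sigma*sqrt(3*dt) = 0.337750
u = exp(dx) = 1.401790; d = 1/u = 0.713374
p_u = 0.153325, p_m = 0.666667, p_d = 0.180009
Discount per step: exp(-r*dt) = 0.990050
Stock lattice S(k, j) with j the centered position index:
  k=0: S(0,+0) = 0.8600
  k=1: S(1,-1) = 0.6135; S(1,+0) = 0.8600; S(1,+1) = 1.2055
  k=2: S(2,-2) = 0.4377; S(2,-1) = 0.6135; S(2,+0) = 0.8600; S(2,+1) = 1.2055; S(2,+2) = 1.6899
  k=3: S(3,-3) = 0.3122; S(3,-2) = 0.4377; S(3,-1) = 0.6135; S(3,+0) = 0.8600; S(3,+1) = 1.2055; S(3,+2) = 1.6899; S(3,+3) = 2.3689
Terminal payoffs V(N, j) = max(S_T - K, 0):
  V(3,-3) = 0.000000; V(3,-2) = 0.000000; V(3,-1) = 0.000000; V(3,+0) = 0.010000; V(3,+1) = 0.355539; V(3,+2) = 0.839913; V(3,+3) = 1.518903
Backward induction: V(k, j) = exp(-r*dt) * [p_u * V(k+1, j+1) + p_m * V(k+1, j) + p_d * V(k+1, j-1)]
  V(2,-2) = exp(-r*dt) * [p_u*0.000000 + p_m*0.000000 + p_d*0.000000] = 0.000000
  V(2,-1) = exp(-r*dt) * [p_u*0.010000 + p_m*0.000000 + p_d*0.000000] = 0.001518
  V(2,+0) = exp(-r*dt) * [p_u*0.355539 + p_m*0.010000 + p_d*0.000000] = 0.060571
  V(2,+1) = exp(-r*dt) * [p_u*0.839913 + p_m*0.355539 + p_d*0.010000] = 0.363948
  V(2,+2) = exp(-r*dt) * [p_u*1.518903 + p_m*0.839913 + p_d*0.355539] = 0.848302
  V(1,-1) = exp(-r*dt) * [p_u*0.060571 + p_m*0.001518 + p_d*0.000000] = 0.010197
  V(1,+0) = exp(-r*dt) * [p_u*0.363948 + p_m*0.060571 + p_d*0.001518] = 0.095496
  V(1,+1) = exp(-r*dt) * [p_u*0.848302 + p_m*0.363948 + p_d*0.060571] = 0.379784
  V(0,+0) = exp(-r*dt) * [p_u*0.379784 + p_m*0.095496 + p_d*0.010197] = 0.122499

Answer: Price = V(0,0) = 0.1225


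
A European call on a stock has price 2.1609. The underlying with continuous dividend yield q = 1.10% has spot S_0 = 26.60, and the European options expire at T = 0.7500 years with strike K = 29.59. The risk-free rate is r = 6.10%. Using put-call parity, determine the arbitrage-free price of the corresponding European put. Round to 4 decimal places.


Put-call parity: C - P = S_0 * exp(-qT) - K * exp(-rT).
S_0 * exp(-qT) = 26.6000 * 0.99178394 = 26.38145275
K * exp(-rT) = 29.5900 * 0.95528075 = 28.26675747
P = C - S*exp(-qT) + K*exp(-rT)
P = 2.1609 - 26.38145275 + 28.26675747 = 4.0462

Answer: Put price = 4.0462


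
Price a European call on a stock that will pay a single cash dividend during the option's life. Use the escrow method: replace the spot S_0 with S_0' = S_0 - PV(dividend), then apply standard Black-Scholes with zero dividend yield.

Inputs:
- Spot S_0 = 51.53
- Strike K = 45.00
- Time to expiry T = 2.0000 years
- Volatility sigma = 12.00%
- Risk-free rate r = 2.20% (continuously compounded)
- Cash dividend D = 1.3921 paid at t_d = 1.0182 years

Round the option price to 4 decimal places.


Answer: Price = 7.8963

Derivation:
PV(D) = D * exp(-r * t_d) = 1.3921 * 0.97784863 = 1.36126307
S_0' = S_0 - PV(D) = 51.5300 - 1.36126307 = 50.16873693
d1 = (ln(S_0'/K) + (r + sigma^2/2)*T) / (sigma*sqrt(T)) = 0.98482045
d2 = d1 - sigma*sqrt(T) = 0.81511482
exp(-rT) = 0.95695396
N(d1) = 0.83764386; N(d2) = 0.79249671
C = S_0' * N(d1) - K * exp(-rT) * N(d2) = 50.16873693 * 0.83764386 - 45.0000 * 0.95695396 * 0.79249671 = 7.8963


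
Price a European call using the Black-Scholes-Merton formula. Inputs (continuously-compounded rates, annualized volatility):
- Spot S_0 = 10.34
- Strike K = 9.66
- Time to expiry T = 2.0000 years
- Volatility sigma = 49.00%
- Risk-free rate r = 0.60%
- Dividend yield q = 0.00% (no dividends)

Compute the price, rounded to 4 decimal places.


Answer: Price = 3.1094

Derivation:
d1 = (ln(S/K) + (r - q + 0.5*sigma^2) * T) / (sigma * sqrt(T)) = 0.46196617
d2 = d1 - sigma * sqrt(T) = -0.23099848
exp(-rT) = 0.98807171; exp(-qT) = 1.00000000
C = S_0 * exp(-qT) * N(d1) - K * exp(-rT) * N(d2)
N(d1) = 0.67794721; N(d2) = 0.40865799
C = 10.3400 * 1.00000000 * 0.67794721 - 9.6600 * 0.98807171 * 0.40865799 = 3.1094


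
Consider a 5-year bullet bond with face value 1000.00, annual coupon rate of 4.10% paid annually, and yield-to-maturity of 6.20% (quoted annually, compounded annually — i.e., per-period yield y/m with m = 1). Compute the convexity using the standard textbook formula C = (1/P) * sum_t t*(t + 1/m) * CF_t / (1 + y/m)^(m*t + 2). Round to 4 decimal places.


Answer: Convexity = 23.7880

Derivation:
Coupon per period c = face * coupon_rate / m = 41.000000
Periods per year m = 1; per-period yield y/m = 0.062000
Number of cashflows N = 5
Cashflows (t years, CF_t, discount factor 1/(1+y/m)^(m*t), PV):
  t = 1.0000: CF_t = 41.000000, DF = 0.941620, PV = 38.606403
  t = 2.0000: CF_t = 41.000000, DF = 0.886647, PV = 36.352545
  t = 3.0000: CF_t = 41.000000, DF = 0.834885, PV = 34.230269
  t = 4.0000: CF_t = 41.000000, DF = 0.786144, PV = 32.231891
  t = 5.0000: CF_t = 1041.000000, DF = 0.740248, PV = 770.598476
Price P = sum_t PV_t = 912.019584
Convexity numerator sum_t t*(t + 1/m) * CF_t / (1+y/m)^(m*t + 2):
  t = 1.0000: term = 68.460537
  t = 2.0000: term = 193.391348
  t = 3.0000: term = 364.202162
  t = 4.0000: term = 571.566481
  t = 5.0000: term = 20497.475076
Convexity = (1/P) * sum = 21695.095604 / 912.019584 = 23.787971


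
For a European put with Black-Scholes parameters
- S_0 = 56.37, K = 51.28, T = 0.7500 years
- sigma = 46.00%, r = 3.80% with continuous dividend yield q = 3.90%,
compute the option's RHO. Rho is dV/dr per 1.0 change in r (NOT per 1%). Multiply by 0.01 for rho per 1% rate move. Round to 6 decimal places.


d1 = 0.4348609494; d2 = 0.0364892637
phi(d1) = 0.3629498691; exp(-qT) = 0.9711736407; exp(-rT) = 0.9719022941
N(-d2) = 0.4854461197
Rho = -K*T*exp(-rT)*N(-d2) = -51.2800 * 0.7500 * 0.9719022941 * 0.4854461197 = -18.145666

Answer: Rho = -18.145666


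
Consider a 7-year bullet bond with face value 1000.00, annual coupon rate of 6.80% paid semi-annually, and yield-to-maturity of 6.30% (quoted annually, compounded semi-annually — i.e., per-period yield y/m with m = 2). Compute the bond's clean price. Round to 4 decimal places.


Coupon per period c = face * coupon_rate / m = 34.000000
Periods per year m = 2; per-period yield y/m = 0.031500
Number of cashflows N = 14
Cashflows (t years, CF_t, discount factor 1/(1+y/m)^(m*t), PV):
  t = 0.5000: CF_t = 34.000000, DF = 0.969462, PV = 32.961706
  t = 1.0000: CF_t = 34.000000, DF = 0.939856, PV = 31.955120
  t = 1.5000: CF_t = 34.000000, DF = 0.911155, PV = 30.979273
  t = 2.0000: CF_t = 34.000000, DF = 0.883330, PV = 30.033226
  t = 2.5000: CF_t = 34.000000, DF = 0.856355, PV = 29.116070
  t = 3.0000: CF_t = 34.000000, DF = 0.830204, PV = 28.226922
  t = 3.5000: CF_t = 34.000000, DF = 0.804851, PV = 27.364927
  t = 4.0000: CF_t = 34.000000, DF = 0.780272, PV = 26.529255
  t = 4.5000: CF_t = 34.000000, DF = 0.756444, PV = 25.719104
  t = 5.0000: CF_t = 34.000000, DF = 0.733344, PV = 24.933692
  t = 5.5000: CF_t = 34.000000, DF = 0.710949, PV = 24.172266
  t = 6.0000: CF_t = 34.000000, DF = 0.689238, PV = 23.434092
  t = 6.5000: CF_t = 34.000000, DF = 0.668190, PV = 22.718460
  t = 7.0000: CF_t = 1034.000000, DF = 0.647785, PV = 669.809475
Price P = sum_t PV_t = 1027.953588

Answer: Price = 1027.9536


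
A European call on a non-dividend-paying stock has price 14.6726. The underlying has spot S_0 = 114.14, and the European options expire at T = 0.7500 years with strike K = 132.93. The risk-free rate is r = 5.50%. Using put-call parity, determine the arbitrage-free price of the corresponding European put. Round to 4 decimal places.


Answer: Put price = 28.0908

Derivation:
Put-call parity: C - P = S_0 * exp(-qT) - K * exp(-rT).
S_0 * exp(-qT) = 114.1400 * 1.00000000 = 114.14000000
K * exp(-rT) = 132.9300 * 0.95958920 = 127.55819271
P = C - S*exp(-qT) + K*exp(-rT)
P = 14.6726 - 114.14000000 + 127.55819271 = 28.0908


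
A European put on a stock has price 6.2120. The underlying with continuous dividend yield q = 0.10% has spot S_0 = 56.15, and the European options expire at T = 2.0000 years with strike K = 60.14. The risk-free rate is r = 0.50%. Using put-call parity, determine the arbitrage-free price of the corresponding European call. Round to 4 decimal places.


Answer: Call price = 2.7082

Derivation:
Put-call parity: C - P = S_0 * exp(-qT) - K * exp(-rT).
S_0 * exp(-qT) = 56.1500 * 0.99800200 = 56.03781223
K * exp(-rT) = 60.1400 * 0.99004983 = 59.54159700
C = P + S*exp(-qT) - K*exp(-rT)
C = 6.2120 + 56.03781223 - 59.54159700 = 2.7082


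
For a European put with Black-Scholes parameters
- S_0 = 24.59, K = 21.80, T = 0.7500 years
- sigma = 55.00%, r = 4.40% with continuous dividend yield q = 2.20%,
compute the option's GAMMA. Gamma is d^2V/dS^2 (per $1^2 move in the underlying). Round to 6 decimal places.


Answer: Gamma = 0.029181

Derivation:
d1 = 0.5256351926; d2 = 0.0493212205
phi(d1) = 0.3474673028; exp(-qT) = 0.9836353794; exp(-rT) = 0.9675385596
Gamma = exp(-qT) * phi(d1) / (S * sigma * sqrt(T)) = 0.9836353794 * 0.3474673028 / (24.5900 * 0.5500 * 0.8660254038) = 0.029181


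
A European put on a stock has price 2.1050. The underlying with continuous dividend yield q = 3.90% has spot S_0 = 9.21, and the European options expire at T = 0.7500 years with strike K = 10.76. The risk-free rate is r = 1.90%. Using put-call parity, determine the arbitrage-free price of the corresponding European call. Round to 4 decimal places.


Put-call parity: C - P = S_0 * exp(-qT) - K * exp(-rT).
S_0 * exp(-qT) = 9.2100 * 0.97117364 = 8.94450923
K * exp(-rT) = 10.7600 * 0.98585105 = 10.60775731
C = P + S*exp(-qT) - K*exp(-rT)
C = 2.1050 + 8.94450923 - 10.60775731 = 0.4418

Answer: Call price = 0.4418


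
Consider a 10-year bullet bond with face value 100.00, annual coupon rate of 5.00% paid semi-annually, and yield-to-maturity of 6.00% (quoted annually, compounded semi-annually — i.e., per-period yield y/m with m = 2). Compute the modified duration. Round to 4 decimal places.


Answer: Modified duration = 7.6650

Derivation:
Coupon per period c = face * coupon_rate / m = 2.500000
Periods per year m = 2; per-period yield y/m = 0.030000
Number of cashflows N = 20
Cashflows (t years, CF_t, discount factor 1/(1+y/m)^(m*t), PV):
  t = 0.5000: CF_t = 2.500000, DF = 0.970874, PV = 2.427184
  t = 1.0000: CF_t = 2.500000, DF = 0.942596, PV = 2.356490
  t = 1.5000: CF_t = 2.500000, DF = 0.915142, PV = 2.287854
  t = 2.0000: CF_t = 2.500000, DF = 0.888487, PV = 2.221218
  t = 2.5000: CF_t = 2.500000, DF = 0.862609, PV = 2.156522
  t = 3.0000: CF_t = 2.500000, DF = 0.837484, PV = 2.093711
  t = 3.5000: CF_t = 2.500000, DF = 0.813092, PV = 2.032729
  t = 4.0000: CF_t = 2.500000, DF = 0.789409, PV = 1.973523
  t = 4.5000: CF_t = 2.500000, DF = 0.766417, PV = 1.916042
  t = 5.0000: CF_t = 2.500000, DF = 0.744094, PV = 1.860235
  t = 5.5000: CF_t = 2.500000, DF = 0.722421, PV = 1.806053
  t = 6.0000: CF_t = 2.500000, DF = 0.701380, PV = 1.753450
  t = 6.5000: CF_t = 2.500000, DF = 0.680951, PV = 1.702378
  t = 7.0000: CF_t = 2.500000, DF = 0.661118, PV = 1.652795
  t = 7.5000: CF_t = 2.500000, DF = 0.641862, PV = 1.604655
  t = 8.0000: CF_t = 2.500000, DF = 0.623167, PV = 1.557917
  t = 8.5000: CF_t = 2.500000, DF = 0.605016, PV = 1.512541
  t = 9.0000: CF_t = 2.500000, DF = 0.587395, PV = 1.468487
  t = 9.5000: CF_t = 2.500000, DF = 0.570286, PV = 1.425715
  t = 10.0000: CF_t = 102.500000, DF = 0.553676, PV = 56.751765
Price P = sum_t PV_t = 92.561263
First compute Macaulay numerator sum_t t * PV_t:
  t * PV_t at t = 0.5000: 1.213592
  t * PV_t at t = 1.0000: 2.356490
  t * PV_t at t = 1.5000: 3.431781
  t * PV_t at t = 2.0000: 4.442435
  t * PV_t at t = 2.5000: 5.391305
  t * PV_t at t = 3.0000: 6.281132
  t * PV_t at t = 3.5000: 7.114551
  t * PV_t at t = 4.0000: 7.894092
  t * PV_t at t = 4.5000: 8.622188
  t * PV_t at t = 5.0000: 9.301174
  t * PV_t at t = 5.5000: 9.933293
  t * PV_t at t = 6.0000: 10.520698
  t * PV_t at t = 6.5000: 11.065459
  t * PV_t at t = 7.0000: 11.569562
  t * PV_t at t = 7.5000: 12.034912
  t * PV_t at t = 8.0000: 12.463339
  t * PV_t at t = 8.5000: 12.856599
  t * PV_t at t = 9.0000: 13.216379
  t * PV_t at t = 9.5000: 13.544293
  t * PV_t at t = 10.0000: 567.517648
Macaulay duration D = 730.770922 / 92.561263 = 7.894997
Modified duration = D / (1 + y/m) = 7.894997 / (1 + 0.030000) = 7.665046


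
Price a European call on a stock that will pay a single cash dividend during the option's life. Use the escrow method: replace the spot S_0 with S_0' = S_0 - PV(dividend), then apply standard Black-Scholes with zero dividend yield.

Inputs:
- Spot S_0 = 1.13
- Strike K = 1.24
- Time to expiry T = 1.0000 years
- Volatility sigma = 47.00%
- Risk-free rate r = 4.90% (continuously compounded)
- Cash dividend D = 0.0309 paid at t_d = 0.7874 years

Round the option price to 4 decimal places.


PV(D) = D * exp(-r * t_d) = 0.0309 * 0.96215223 = 0.02973050
S_0' = S_0 - PV(D) = 1.1300 - 0.02973050 = 1.10026950
d1 = (ln(S_0'/K) + (r + sigma^2/2)*T) / (sigma*sqrt(T)) = 0.08488035
d2 = d1 - sigma*sqrt(T) = -0.38511965
exp(-rT) = 0.95218113
N(d1) = 0.53382174; N(d2) = 0.35007439
C = S_0' * N(d1) - K * exp(-rT) * N(d2) = 1.10026950 * 0.53382174 - 1.2400 * 0.95218113 * 0.35007439 = 0.1740

Answer: Price = 0.1740


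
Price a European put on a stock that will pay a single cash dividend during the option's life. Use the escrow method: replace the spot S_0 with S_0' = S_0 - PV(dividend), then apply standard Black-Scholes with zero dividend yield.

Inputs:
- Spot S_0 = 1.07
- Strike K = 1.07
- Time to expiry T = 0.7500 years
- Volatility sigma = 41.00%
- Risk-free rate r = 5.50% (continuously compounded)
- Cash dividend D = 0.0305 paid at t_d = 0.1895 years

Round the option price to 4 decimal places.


Answer: Price = 0.1392

Derivation:
PV(D) = D * exp(-r * t_d) = 0.0305 * 0.98963163 = 0.03018376
S_0' = S_0 - PV(D) = 1.0700 - 0.03018376 = 1.03981624
d1 = (ln(S_0'/K) + (r + sigma^2/2)*T) / (sigma*sqrt(T)) = 0.21312069
d2 = d1 - sigma*sqrt(T) = -0.14194972
exp(-rT) = 0.95958920
N(-d1) = 0.41561641; N(-d2) = 0.55644014
P = K * exp(-rT) * N(-d2) - S_0' * N(-d1) = 1.0700 * 0.95958920 * 0.55644014 - 1.03981624 * 0.41561641 = 0.1392


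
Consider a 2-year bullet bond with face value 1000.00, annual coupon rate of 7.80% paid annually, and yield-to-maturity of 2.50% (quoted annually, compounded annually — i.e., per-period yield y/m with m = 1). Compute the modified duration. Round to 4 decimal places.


Coupon per period c = face * coupon_rate / m = 78.000000
Periods per year m = 1; per-period yield y/m = 0.025000
Number of cashflows N = 2
Cashflows (t years, CF_t, discount factor 1/(1+y/m)^(m*t), PV):
  t = 1.0000: CF_t = 78.000000, DF = 0.975610, PV = 76.097561
  t = 2.0000: CF_t = 1078.000000, DF = 0.951814, PV = 1026.055919
Price P = sum_t PV_t = 1102.153480
First compute Macaulay numerator sum_t t * PV_t:
  t * PV_t at t = 1.0000: 76.097561
  t * PV_t at t = 2.0000: 2052.111838
Macaulay duration D = 2128.209399 / 1102.153480 = 1.930956
Modified duration = D / (1 + y/m) = 1.930956 / (1 + 0.025000) = 1.883859

Answer: Modified duration = 1.8839


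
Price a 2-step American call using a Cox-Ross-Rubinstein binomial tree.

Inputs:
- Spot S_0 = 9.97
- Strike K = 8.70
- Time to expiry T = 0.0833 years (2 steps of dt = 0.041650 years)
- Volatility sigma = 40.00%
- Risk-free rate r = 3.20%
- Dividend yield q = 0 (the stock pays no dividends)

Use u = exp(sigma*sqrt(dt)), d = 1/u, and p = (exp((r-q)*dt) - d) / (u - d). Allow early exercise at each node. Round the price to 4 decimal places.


Answer: Price = V(0,0) = 1.3538

Derivation:
dt = T/N = 0.041650
u = exp(sigma*sqrt(dt)) = 1.085058; d = 1/u = 0.921610
p = (exp((r-q)*dt) - d) / (u - d) = 0.487763
Discount per step: exp(-r*dt) = 0.998668
Stock lattice S(k, i) with i counting down-moves:
  k=0: S(0,0) = 9.9700
  k=1: S(1,0) = 10.8180; S(1,1) = 9.1884
  k=2: S(2,0) = 11.7382; S(2,1) = 9.9700; S(2,2) = 8.4682
Terminal payoffs V(N, i) = max(S_T - K, 0):
  V(2,0) = 3.038185; V(2,1) = 1.270000; V(2,2) = 0.000000
Backward induction: V(k, i) = exp(-r*dt) * [p * V(k+1, i) + (1-p) * V(k+1, i+1)]; then take max(V_cont, immediate exercise) for American.
  V(1,0) = exp(-r*dt) * [p*3.038185 + (1-p)*1.270000] = 2.129615; exercise = 2.118027; V(1,0) = max -> 2.129615
  V(1,1) = exp(-r*dt) * [p*1.270000 + (1-p)*0.000000] = 0.618634; exercise = 0.488450; V(1,1) = max -> 0.618634
  V(0,0) = exp(-r*dt) * [p*2.129615 + (1-p)*0.618634] = 1.353828; exercise = 1.270000; V(0,0) = max -> 1.353828


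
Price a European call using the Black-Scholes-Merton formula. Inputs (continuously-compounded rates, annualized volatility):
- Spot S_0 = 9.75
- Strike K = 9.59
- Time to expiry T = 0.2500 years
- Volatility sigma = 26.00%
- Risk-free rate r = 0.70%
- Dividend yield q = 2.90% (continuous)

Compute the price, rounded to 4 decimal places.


Answer: Price = 0.5539

Derivation:
d1 = (ln(S/K) + (r - q + 0.5*sigma^2) * T) / (sigma * sqrt(T)) = 0.14997228
d2 = d1 - sigma * sqrt(T) = 0.01997228
exp(-rT) = 0.99825153; exp(-qT) = 0.99277622
C = S_0 * exp(-qT) * N(d1) - K * exp(-rT) * N(d2)
N(d1) = 0.55960676; N(d2) = 0.50796726
C = 9.7500 * 0.99277622 * 0.55960676 - 9.5900 * 0.99825153 * 0.50796726 = 0.5539


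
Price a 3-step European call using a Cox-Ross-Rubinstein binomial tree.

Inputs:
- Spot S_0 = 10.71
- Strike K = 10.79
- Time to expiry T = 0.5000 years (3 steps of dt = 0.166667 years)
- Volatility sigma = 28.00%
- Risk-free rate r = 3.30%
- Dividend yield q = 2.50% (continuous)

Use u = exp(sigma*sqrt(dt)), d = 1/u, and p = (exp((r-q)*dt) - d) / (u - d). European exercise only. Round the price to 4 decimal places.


Answer: Price = V(0,0) = 0.8876

Derivation:
dt = T/N = 0.166667
u = exp(sigma*sqrt(dt)) = 1.121099; d = 1/u = 0.891982
p = (exp((r-q)*dt) - d) / (u - d) = 0.477277
Discount per step: exp(-r*dt) = 0.994515
Stock lattice S(k, i) with i counting down-moves:
  k=0: S(0,0) = 10.7100
  k=1: S(1,0) = 12.0070; S(1,1) = 9.5531
  k=2: S(2,0) = 13.4610; S(2,1) = 10.7100; S(2,2) = 8.5212
  k=3: S(3,0) = 15.0911; S(3,1) = 12.0070; S(3,2) = 9.5531; S(3,3) = 7.6008
Terminal payoffs V(N, i) = max(S_T - K, 0):
  V(3,0) = 4.301119; V(3,1) = 1.216971; V(3,2) = 0.000000; V(3,3) = 0.000000
Backward induction: V(k, i) = exp(-r*dt) * [p * V(k+1, i) + (1-p) * V(k+1, i+1)].
  V(2,0) = exp(-r*dt) * [p*4.301119 + (1-p)*1.216971] = 2.674215
  V(2,1) = exp(-r*dt) * [p*1.216971 + (1-p)*0.000000] = 0.577647
  V(2,2) = exp(-r*dt) * [p*0.000000 + (1-p)*0.000000] = 0.000000
  V(1,0) = exp(-r*dt) * [p*2.674215 + (1-p)*0.577647] = 1.569634
  V(1,1) = exp(-r*dt) * [p*0.577647 + (1-p)*0.000000] = 0.274185
  V(0,0) = exp(-r*dt) * [p*1.569634 + (1-p)*0.274185] = 0.887578


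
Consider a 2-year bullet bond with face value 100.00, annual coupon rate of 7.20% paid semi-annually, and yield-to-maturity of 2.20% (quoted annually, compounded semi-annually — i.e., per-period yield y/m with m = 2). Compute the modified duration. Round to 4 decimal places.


Coupon per period c = face * coupon_rate / m = 3.600000
Periods per year m = 2; per-period yield y/m = 0.011000
Number of cashflows N = 4
Cashflows (t years, CF_t, discount factor 1/(1+y/m)^(m*t), PV):
  t = 0.5000: CF_t = 3.600000, DF = 0.989120, PV = 3.560831
  t = 1.0000: CF_t = 3.600000, DF = 0.978358, PV = 3.522088
  t = 1.5000: CF_t = 3.600000, DF = 0.967713, PV = 3.483766
  t = 2.0000: CF_t = 103.600000, DF = 0.957184, PV = 99.164250
Price P = sum_t PV_t = 109.730936
First compute Macaulay numerator sum_t t * PV_t:
  t * PV_t at t = 0.5000: 1.780415
  t * PV_t at t = 1.0000: 3.522088
  t * PV_t at t = 1.5000: 5.225650
  t * PV_t at t = 2.0000: 198.328501
Macaulay duration D = 208.856654 / 109.730936 = 1.903353
Modified duration = D / (1 + y/m) = 1.903353 / (1 + 0.011000) = 1.882643

Answer: Modified duration = 1.8826


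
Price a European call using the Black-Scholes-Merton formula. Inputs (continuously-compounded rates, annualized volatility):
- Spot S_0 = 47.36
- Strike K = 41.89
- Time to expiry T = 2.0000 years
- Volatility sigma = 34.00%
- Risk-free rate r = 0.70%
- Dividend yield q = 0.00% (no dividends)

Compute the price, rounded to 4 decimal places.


d1 = (ln(S/K) + (r - q + 0.5*sigma^2) * T) / (sigma * sqrt(T)) = 0.52477900
d2 = d1 - sigma * sqrt(T) = 0.04394639
exp(-rT) = 0.98609754; exp(-qT) = 1.00000000
C = S_0 * exp(-qT) * N(d1) - K * exp(-rT) * N(d2)
N(d1) = 0.70013158; N(d2) = 0.51752643
C = 47.3600 * 1.00000000 * 0.70013158 - 41.8900 * 0.98609754 * 0.51752643 = 11.7804

Answer: Price = 11.7804


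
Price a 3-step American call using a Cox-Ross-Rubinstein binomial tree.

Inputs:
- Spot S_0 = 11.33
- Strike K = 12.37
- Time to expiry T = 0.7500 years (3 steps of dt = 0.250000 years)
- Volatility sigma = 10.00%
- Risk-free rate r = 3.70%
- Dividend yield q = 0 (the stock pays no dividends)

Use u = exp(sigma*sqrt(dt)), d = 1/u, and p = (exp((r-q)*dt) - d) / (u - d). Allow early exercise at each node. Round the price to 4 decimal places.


Answer: Price = V(0,0) = 0.1509

Derivation:
dt = T/N = 0.250000
u = exp(sigma*sqrt(dt)) = 1.051271; d = 1/u = 0.951229
p = (exp((r-q)*dt) - d) / (u - d) = 0.580393
Discount per step: exp(-r*dt) = 0.990793
Stock lattice S(k, i) with i counting down-moves:
  k=0: S(0,0) = 11.3300
  k=1: S(1,0) = 11.9109; S(1,1) = 10.7774
  k=2: S(2,0) = 12.5216; S(2,1) = 11.3300; S(2,2) = 10.2518
  k=3: S(3,0) = 13.1636; S(3,1) = 11.9109; S(3,2) = 10.7774; S(3,3) = 9.7518
Terminal payoffs V(N, i) = max(S_T - K, 0):
  V(3,0) = 0.793582; V(3,1) = 0.000000; V(3,2) = 0.000000; V(3,3) = 0.000000
Backward induction: V(k, i) = exp(-r*dt) * [p * V(k+1, i) + (1-p) * V(k+1, i+1)]; then take max(V_cont, immediate exercise) for American.
  V(2,0) = exp(-r*dt) * [p*0.793582 + (1-p)*0.000000] = 0.456349; exercise = 0.151587; V(2,0) = max -> 0.456349
  V(2,1) = exp(-r*dt) * [p*0.000000 + (1-p)*0.000000] = 0.000000; exercise = 0.000000; V(2,1) = max -> 0.000000
  V(2,2) = exp(-r*dt) * [p*0.000000 + (1-p)*0.000000] = 0.000000; exercise = 0.000000; V(2,2) = max -> 0.000000
  V(1,0) = exp(-r*dt) * [p*0.456349 + (1-p)*0.000000] = 0.262423; exercise = 0.000000; V(1,0) = max -> 0.262423
  V(1,1) = exp(-r*dt) * [p*0.000000 + (1-p)*0.000000] = 0.000000; exercise = 0.000000; V(1,1) = max -> 0.000000
  V(0,0) = exp(-r*dt) * [p*0.262423 + (1-p)*0.000000] = 0.150906; exercise = 0.000000; V(0,0) = max -> 0.150906


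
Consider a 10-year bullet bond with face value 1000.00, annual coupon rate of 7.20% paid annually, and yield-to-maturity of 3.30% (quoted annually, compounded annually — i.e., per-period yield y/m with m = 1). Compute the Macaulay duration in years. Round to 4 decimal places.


Answer: Macaulay duration = 7.8280 years

Derivation:
Coupon per period c = face * coupon_rate / m = 72.000000
Periods per year m = 1; per-period yield y/m = 0.033000
Number of cashflows N = 10
Cashflows (t years, CF_t, discount factor 1/(1+y/m)^(m*t), PV):
  t = 1.0000: CF_t = 72.000000, DF = 0.968054, PV = 69.699903
  t = 2.0000: CF_t = 72.000000, DF = 0.937129, PV = 67.473285
  t = 3.0000: CF_t = 72.000000, DF = 0.907192, PV = 65.317797
  t = 4.0000: CF_t = 72.000000, DF = 0.878211, PV = 63.231169
  t = 5.0000: CF_t = 72.000000, DF = 0.850156, PV = 61.211199
  t = 6.0000: CF_t = 72.000000, DF = 0.822997, PV = 59.255759
  t = 7.0000: CF_t = 72.000000, DF = 0.796705, PV = 57.362787
  t = 8.0000: CF_t = 72.000000, DF = 0.771254, PV = 55.530288
  t = 9.0000: CF_t = 72.000000, DF = 0.746616, PV = 53.756329
  t = 10.0000: CF_t = 1072.000000, DF = 0.722764, PV = 774.803493
Price P = sum_t PV_t = 1327.642010
Macaulay numerator sum_t t * PV_t:
  t * PV_t at t = 1.0000: 69.699903
  t * PV_t at t = 2.0000: 134.946570
  t * PV_t at t = 3.0000: 195.953392
  t * PV_t at t = 4.0000: 252.924676
  t * PV_t at t = 5.0000: 306.055997
  t * PV_t at t = 6.0000: 355.534556
  t * PV_t at t = 7.0000: 401.539511
  t * PV_t at t = 8.0000: 444.242302
  t * PV_t at t = 9.0000: 483.806960
  t * PV_t at t = 10.0000: 7748.034934
Macaulay duration D = (sum_t t * PV_t) / P = 10392.738801 / 1327.642010 = 7.827968


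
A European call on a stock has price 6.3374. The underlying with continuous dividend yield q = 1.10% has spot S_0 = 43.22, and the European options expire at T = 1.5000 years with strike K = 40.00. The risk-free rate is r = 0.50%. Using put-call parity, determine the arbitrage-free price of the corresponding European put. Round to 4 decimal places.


Put-call parity: C - P = S_0 * exp(-qT) - K * exp(-rT).
S_0 * exp(-qT) = 43.2200 * 0.98363538 = 42.51272110
K * exp(-rT) = 40.0000 * 0.99252805 = 39.70112219
P = C - S*exp(-qT) + K*exp(-rT)
P = 6.3374 - 42.51272110 + 39.70112219 = 3.5258

Answer: Put price = 3.5258


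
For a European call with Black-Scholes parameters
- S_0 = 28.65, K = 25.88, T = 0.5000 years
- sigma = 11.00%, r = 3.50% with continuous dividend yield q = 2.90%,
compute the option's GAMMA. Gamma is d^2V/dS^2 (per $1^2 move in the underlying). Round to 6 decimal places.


d1 = 1.3847461540; d2 = 1.3069644081
phi(d1) = 0.1529415451; exp(-qT) = 0.9856046187; exp(-rT) = 0.9826522357
Gamma = exp(-qT) * phi(d1) / (S * sigma * sqrt(T)) = 0.9856046187 * 0.1529415451 / (28.6500 * 0.1100 * 0.7071067812) = 0.067643

Answer: Gamma = 0.067643


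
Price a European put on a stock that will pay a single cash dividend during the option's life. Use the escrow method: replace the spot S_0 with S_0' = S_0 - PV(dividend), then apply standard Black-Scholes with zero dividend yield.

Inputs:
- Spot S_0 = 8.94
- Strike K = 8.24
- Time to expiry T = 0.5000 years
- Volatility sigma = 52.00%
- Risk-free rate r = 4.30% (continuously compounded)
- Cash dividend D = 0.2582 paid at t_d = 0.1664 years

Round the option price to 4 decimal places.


PV(D) = D * exp(-r * t_d) = 0.2582 * 0.99287034 = 0.25635912
S_0' = S_0 - PV(D) = 8.9400 - 0.25635912 = 8.68364088
d1 = (ln(S_0'/K) + (r + sigma^2/2)*T) / (sigma*sqrt(T)) = 0.38493956
d2 = d1 - sigma*sqrt(T) = 0.01724403
exp(-rT) = 0.97872948
N(-d1) = 0.35014110; N(-d2) = 0.49312097
P = K * exp(-rT) * N(-d2) - S_0' * N(-d1) = 8.2400 * 0.97872948 * 0.49312097 - 8.68364088 * 0.35014110 = 0.9364

Answer: Price = 0.9364


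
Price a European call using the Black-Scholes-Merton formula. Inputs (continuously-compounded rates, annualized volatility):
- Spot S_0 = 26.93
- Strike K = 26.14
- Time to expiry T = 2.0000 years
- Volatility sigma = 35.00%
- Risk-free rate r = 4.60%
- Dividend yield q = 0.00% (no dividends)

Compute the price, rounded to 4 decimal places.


d1 = (ln(S/K) + (r - q + 0.5*sigma^2) * T) / (sigma * sqrt(T)) = 0.49350841
d2 = d1 - sigma * sqrt(T) = -0.00146634
exp(-rT) = 0.91210515; exp(-qT) = 1.00000000
C = S_0 * exp(-qT) * N(d1) - K * exp(-rT) * N(d2)
N(d1) = 0.68917330; N(d2) = 0.49941502
C = 26.9300 * 1.00000000 * 0.68917330 - 26.1400 * 0.91210515 * 0.49941502 = 6.6522

Answer: Price = 6.6522


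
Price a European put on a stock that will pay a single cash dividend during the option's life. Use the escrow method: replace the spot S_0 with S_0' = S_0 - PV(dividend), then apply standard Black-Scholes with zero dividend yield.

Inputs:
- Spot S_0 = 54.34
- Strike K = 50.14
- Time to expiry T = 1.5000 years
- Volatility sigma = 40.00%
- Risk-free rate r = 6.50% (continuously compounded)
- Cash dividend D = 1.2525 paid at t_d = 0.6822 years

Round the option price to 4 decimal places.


PV(D) = D * exp(-r * t_d) = 1.2525 * 0.95662578 = 1.19817379
S_0' = S_0 - PV(D) = 54.3400 - 1.19817379 = 53.14182621
d1 = (ln(S_0'/K) + (r + sigma^2/2)*T) / (sigma*sqrt(T)) = 0.56265844
d2 = d1 - sigma*sqrt(T) = 0.07276049
exp(-rT) = 0.90710234
N(-d1) = 0.28683375; N(-d2) = 0.47099836
P = K * exp(-rT) * N(-d2) - S_0' * N(-d1) = 50.1400 * 0.90710234 * 0.47099836 - 53.14182621 * 0.28683375 = 6.1791

Answer: Price = 6.1791


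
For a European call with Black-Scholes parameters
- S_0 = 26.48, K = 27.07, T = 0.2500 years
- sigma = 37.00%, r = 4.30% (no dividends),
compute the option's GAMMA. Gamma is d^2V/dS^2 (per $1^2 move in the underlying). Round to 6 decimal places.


Answer: Gamma = 0.081396

Derivation:
d1 = 0.0314925808; d2 = -0.1535074192
phi(d1) = 0.3987444974; exp(-qT) = 1.0000000000; exp(-rT) = 0.9893075748
Gamma = exp(-qT) * phi(d1) / (S * sigma * sqrt(T)) = 1.0000000000 * 0.3987444974 / (26.4800 * 0.3700 * 0.5000000000) = 0.081396


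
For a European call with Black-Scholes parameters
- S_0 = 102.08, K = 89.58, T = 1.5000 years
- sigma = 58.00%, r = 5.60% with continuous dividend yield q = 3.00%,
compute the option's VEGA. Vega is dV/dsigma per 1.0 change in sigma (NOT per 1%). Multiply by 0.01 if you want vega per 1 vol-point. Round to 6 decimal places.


d1 = 0.5939657011; d2 = -0.1163863243
phi(d1) = 0.3344271669; exp(-qT) = 0.9559974818; exp(-rT) = 0.9194312561
Vega = S * exp(-qT) * phi(d1) * sqrt(T) = 102.0800 * 0.9559974818 * 0.3344271669 * 1.2247448714 = 39.970961

Answer: Vega = 39.970961


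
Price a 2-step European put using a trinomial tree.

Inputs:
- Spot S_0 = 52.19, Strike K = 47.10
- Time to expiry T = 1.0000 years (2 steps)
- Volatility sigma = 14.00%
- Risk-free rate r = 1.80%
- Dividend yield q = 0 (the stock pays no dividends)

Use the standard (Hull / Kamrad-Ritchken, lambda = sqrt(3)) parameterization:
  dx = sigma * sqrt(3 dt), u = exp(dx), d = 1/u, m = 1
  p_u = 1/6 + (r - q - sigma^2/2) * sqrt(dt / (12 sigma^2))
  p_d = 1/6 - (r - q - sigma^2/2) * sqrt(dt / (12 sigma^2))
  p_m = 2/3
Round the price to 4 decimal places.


Answer: Price = V(0,0) = 0.8714

Derivation:
dt = T/N = 0.500000; dx = sigma*sqrt(3*dt) = 0.171464
u = exp(dx) = 1.187042; d = 1/u = 0.842430
p_u = 0.178623, p_m = 0.666667, p_d = 0.154711
Discount per step: exp(-r*dt) = 0.991040
Stock lattice S(k, j) with j the centered position index:
  k=0: S(0,+0) = 52.1900
  k=1: S(1,-1) = 43.9664; S(1,+0) = 52.1900; S(1,+1) = 61.9517
  k=2: S(2,-2) = 37.0387; S(2,-1) = 43.9664; S(2,+0) = 52.1900; S(2,+1) = 61.9517; S(2,+2) = 73.5393
Terminal payoffs V(N, j) = max(K - S_T, 0):
  V(2,-2) = 10.061336; V(2,-1) = 3.133560; V(2,+0) = 0.000000; V(2,+1) = 0.000000; V(2,+2) = 0.000000
Backward induction: V(k, j) = exp(-r*dt) * [p_u * V(k+1, j+1) + p_m * V(k+1, j) + p_d * V(k+1, j-1)]
  V(1,-1) = exp(-r*dt) * [p_u*0.000000 + p_m*3.133560 + p_d*10.061336] = 3.612974
  V(1,+0) = exp(-r*dt) * [p_u*0.000000 + p_m*0.000000 + p_d*3.133560] = 0.480452
  V(1,+1) = exp(-r*dt) * [p_u*0.000000 + p_m*0.000000 + p_d*0.000000] = 0.000000
  V(0,+0) = exp(-r*dt) * [p_u*0.000000 + p_m*0.480452 + p_d*3.612974] = 0.871390


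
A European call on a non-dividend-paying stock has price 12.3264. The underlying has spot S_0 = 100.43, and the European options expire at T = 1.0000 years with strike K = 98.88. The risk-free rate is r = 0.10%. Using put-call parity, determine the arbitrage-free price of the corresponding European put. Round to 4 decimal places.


Put-call parity: C - P = S_0 * exp(-qT) - K * exp(-rT).
S_0 * exp(-qT) = 100.4300 * 1.00000000 = 100.43000000
K * exp(-rT) = 98.8800 * 0.99900050 = 98.78116942
P = C - S*exp(-qT) + K*exp(-rT)
P = 12.3264 - 100.43000000 + 98.78116942 = 10.6776

Answer: Put price = 10.6776


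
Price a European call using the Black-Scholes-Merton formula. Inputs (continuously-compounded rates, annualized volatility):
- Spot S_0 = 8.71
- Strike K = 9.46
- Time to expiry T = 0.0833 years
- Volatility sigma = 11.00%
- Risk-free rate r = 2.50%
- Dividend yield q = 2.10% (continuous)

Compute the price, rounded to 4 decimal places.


Answer: Price = 0.0004

Derivation:
d1 = (ln(S/K) + (r - q + 0.5*sigma^2) * T) / (sigma * sqrt(T)) = -2.57539531
d2 = d1 - sigma * sqrt(T) = -2.60714323
exp(-rT) = 0.99791967; exp(-qT) = 0.99825223
C = S_0 * exp(-qT) * N(d1) - K * exp(-rT) * N(d2)
N(d1) = 0.00500628; N(d2) = 0.00456506
C = 8.7100 * 0.99825223 * 0.00500628 - 9.4600 * 0.99791967 * 0.00456506 = 0.0004


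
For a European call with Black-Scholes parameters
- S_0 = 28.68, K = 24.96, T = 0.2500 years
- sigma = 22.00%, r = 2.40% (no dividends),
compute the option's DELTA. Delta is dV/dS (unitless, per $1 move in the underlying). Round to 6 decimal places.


Answer: Delta = 0.915047

Derivation:
d1 = 1.3725042930; d2 = 1.2625042930
phi(d1) = 0.1555446344; exp(-qT) = 1.0000000000; exp(-rT) = 0.9940179641
N(d1) = 0.9150467483
Delta = exp(-qT) * N(d1) = 1.0000000000 * 0.9150467483 = 0.915047


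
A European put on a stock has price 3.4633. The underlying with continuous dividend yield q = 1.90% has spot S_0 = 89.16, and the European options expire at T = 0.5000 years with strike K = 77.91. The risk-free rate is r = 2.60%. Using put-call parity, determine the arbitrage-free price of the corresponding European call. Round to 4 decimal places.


Answer: Call price = 14.8766

Derivation:
Put-call parity: C - P = S_0 * exp(-qT) - K * exp(-rT).
S_0 * exp(-qT) = 89.1600 * 0.99054498 = 88.31699063
K * exp(-rT) = 77.9100 * 0.98708414 = 76.90372496
C = P + S*exp(-qT) - K*exp(-rT)
C = 3.4633 + 88.31699063 - 76.90372496 = 14.8766


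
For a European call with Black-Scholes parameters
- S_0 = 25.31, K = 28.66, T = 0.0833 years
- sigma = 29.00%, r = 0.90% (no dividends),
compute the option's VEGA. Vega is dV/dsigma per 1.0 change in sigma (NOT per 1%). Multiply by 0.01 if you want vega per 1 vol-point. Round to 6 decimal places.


d1 = -1.4343100807; d2 = -1.5180091249
phi(d1) = 0.1426214678; exp(-qT) = 1.0000000000; exp(-rT) = 0.9992505810
Vega = S * exp(-qT) * phi(d1) * sqrt(T) = 25.3100 * 1.0000000000 * 0.1426214678 * 0.2886173938 = 1.041836

Answer: Vega = 1.041836


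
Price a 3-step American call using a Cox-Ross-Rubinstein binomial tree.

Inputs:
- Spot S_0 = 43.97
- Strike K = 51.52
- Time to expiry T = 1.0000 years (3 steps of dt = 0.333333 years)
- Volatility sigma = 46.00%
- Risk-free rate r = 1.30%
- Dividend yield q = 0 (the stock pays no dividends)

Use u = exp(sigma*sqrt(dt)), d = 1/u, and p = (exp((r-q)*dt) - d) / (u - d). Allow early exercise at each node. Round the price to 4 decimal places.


Answer: Price = V(0,0) = 5.8052

Derivation:
dt = T/N = 0.333333
u = exp(sigma*sqrt(dt)) = 1.304189; d = 1/u = 0.766760
p = (exp((r-q)*dt) - d) / (u - d) = 0.442073
Discount per step: exp(-r*dt) = 0.995676
Stock lattice S(k, i) with i counting down-moves:
  k=0: S(0,0) = 43.9700
  k=1: S(1,0) = 57.3452; S(1,1) = 33.7144
  k=2: S(2,0) = 74.7889; S(2,1) = 43.9700; S(2,2) = 25.8509
  k=3: S(3,0) = 97.5389; S(3,1) = 57.3452; S(3,2) = 33.7144; S(3,3) = 19.8214
Terminal payoffs V(N, i) = max(S_T - K, 0):
  V(3,0) = 46.018869; V(3,1) = 5.825175; V(3,2) = 0.000000; V(3,3) = 0.000000
Backward induction: V(k, i) = exp(-r*dt) * [p * V(k+1, i) + (1-p) * V(k+1, i+1)]; then take max(V_cont, immediate exercise) for American.
  V(2,0) = exp(-r*dt) * [p*46.018869 + (1-p)*5.825175] = 23.491697; exercise = 23.268926; V(2,0) = max -> 23.491697
  V(2,1) = exp(-r*dt) * [p*5.825175 + (1-p)*0.000000] = 2.564017; exercise = 0.000000; V(2,1) = max -> 2.564017
  V(2,2) = exp(-r*dt) * [p*0.000000 + (1-p)*0.000000] = 0.000000; exercise = 0.000000; V(2,2) = max -> 0.000000
  V(1,0) = exp(-r*dt) * [p*23.491697 + (1-p)*2.564017] = 11.764485; exercise = 5.825175; V(1,0) = max -> 11.764485
  V(1,1) = exp(-r*dt) * [p*2.564017 + (1-p)*0.000000] = 1.128581; exercise = 0.000000; V(1,1) = max -> 1.128581
  V(0,0) = exp(-r*dt) * [p*11.764485 + (1-p)*1.128581] = 5.805215; exercise = 0.000000; V(0,0) = max -> 5.805215


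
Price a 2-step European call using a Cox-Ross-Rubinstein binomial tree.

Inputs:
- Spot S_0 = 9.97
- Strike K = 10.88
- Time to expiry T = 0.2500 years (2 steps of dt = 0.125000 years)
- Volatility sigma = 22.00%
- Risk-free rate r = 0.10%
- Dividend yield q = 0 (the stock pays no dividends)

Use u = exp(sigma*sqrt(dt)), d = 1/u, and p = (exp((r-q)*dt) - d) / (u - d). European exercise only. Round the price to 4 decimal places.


Answer: Price = V(0,0) = 0.1779

Derivation:
dt = T/N = 0.125000
u = exp(sigma*sqrt(dt)) = 1.080887; d = 1/u = 0.925166
p = (exp((r-q)*dt) - d) / (u - d) = 0.481367
Discount per step: exp(-r*dt) = 0.999875
Stock lattice S(k, i) with i counting down-moves:
  k=0: S(0,0) = 9.9700
  k=1: S(1,0) = 10.7764; S(1,1) = 9.2239
  k=2: S(2,0) = 11.6481; S(2,1) = 9.9700; S(2,2) = 8.5336
Terminal payoffs V(N, i) = max(S_T - K, 0):
  V(2,0) = 0.768112; V(2,1) = 0.000000; V(2,2) = 0.000000
Backward induction: V(k, i) = exp(-r*dt) * [p * V(k+1, i) + (1-p) * V(k+1, i+1)].
  V(1,0) = exp(-r*dt) * [p*0.768112 + (1-p)*0.000000] = 0.369697
  V(1,1) = exp(-r*dt) * [p*0.000000 + (1-p)*0.000000] = 0.000000
  V(0,0) = exp(-r*dt) * [p*0.369697 + (1-p)*0.000000] = 0.177938


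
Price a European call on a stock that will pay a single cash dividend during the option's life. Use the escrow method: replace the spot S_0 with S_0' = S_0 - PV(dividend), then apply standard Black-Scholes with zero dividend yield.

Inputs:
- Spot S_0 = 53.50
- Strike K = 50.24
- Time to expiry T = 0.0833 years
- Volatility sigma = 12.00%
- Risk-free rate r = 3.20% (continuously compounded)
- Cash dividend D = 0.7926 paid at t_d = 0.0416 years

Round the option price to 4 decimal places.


PV(D) = D * exp(-r * t_d) = 0.7926 * 0.99866969 = 0.79154559
S_0' = S_0 - PV(D) = 53.5000 - 0.79154559 = 52.70845441
d1 = (ln(S_0'/K) + (r + sigma^2/2)*T) / (sigma*sqrt(T)) = 1.47917008
d2 = d1 - sigma*sqrt(T) = 1.44453600
exp(-rT) = 0.99733795
N(d1) = 0.93045257; N(d2) = 0.92570587
C = S_0' * N(d1) - K * exp(-rT) * N(d2) = 52.70845441 * 0.93045257 - 50.2400 * 0.99733795 * 0.92570587 = 2.6591

Answer: Price = 2.6591


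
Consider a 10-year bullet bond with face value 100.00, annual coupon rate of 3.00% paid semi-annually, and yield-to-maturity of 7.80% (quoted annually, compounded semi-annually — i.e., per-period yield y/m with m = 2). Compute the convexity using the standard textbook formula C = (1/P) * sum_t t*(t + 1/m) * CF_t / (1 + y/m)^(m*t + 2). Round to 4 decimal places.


Answer: Convexity = 76.4588

Derivation:
Coupon per period c = face * coupon_rate / m = 1.500000
Periods per year m = 2; per-period yield y/m = 0.039000
Number of cashflows N = 20
Cashflows (t years, CF_t, discount factor 1/(1+y/m)^(m*t), PV):
  t = 0.5000: CF_t = 1.500000, DF = 0.962464, PV = 1.443696
  t = 1.0000: CF_t = 1.500000, DF = 0.926337, PV = 1.389505
  t = 1.5000: CF_t = 1.500000, DF = 0.891566, PV = 1.337349
  t = 2.0000: CF_t = 1.500000, DF = 0.858100, PV = 1.287150
  t = 2.5000: CF_t = 1.500000, DF = 0.825890, PV = 1.238835
  t = 3.0000: CF_t = 1.500000, DF = 0.794889, PV = 1.192334
  t = 3.5000: CF_t = 1.500000, DF = 0.765052, PV = 1.147579
  t = 4.0000: CF_t = 1.500000, DF = 0.736335, PV = 1.104503
  t = 4.5000: CF_t = 1.500000, DF = 0.708696, PV = 1.063044
  t = 5.0000: CF_t = 1.500000, DF = 0.682094, PV = 1.023142
  t = 5.5000: CF_t = 1.500000, DF = 0.656491, PV = 0.984737
  t = 6.0000: CF_t = 1.500000, DF = 0.631849, PV = 0.947774
  t = 6.5000: CF_t = 1.500000, DF = 0.608132, PV = 0.912198
  t = 7.0000: CF_t = 1.500000, DF = 0.585305, PV = 0.877958
  t = 7.5000: CF_t = 1.500000, DF = 0.563335, PV = 0.845003
  t = 8.0000: CF_t = 1.500000, DF = 0.542190, PV = 0.813285
  t = 8.5000: CF_t = 1.500000, DF = 0.521838, PV = 0.782757
  t = 9.0000: CF_t = 1.500000, DF = 0.502250, PV = 0.753375
  t = 9.5000: CF_t = 1.500000, DF = 0.483398, PV = 0.725097
  t = 10.0000: CF_t = 101.500000, DF = 0.465253, PV = 47.223165
Price P = sum_t PV_t = 67.092484
Convexity numerator sum_t t*(t + 1/m) * CF_t / (1+y/m)^(m*t + 2):
  t = 0.5000: term = 0.668674
  t = 1.0000: term = 1.930725
  t = 1.5000: term = 3.716505
  t = 2.0000: term = 5.961671
  t = 2.5000: term = 8.606839
  t = 3.0000: term = 11.597281
  t = 3.5000: term = 14.882619
  t = 4.0000: term = 18.416551
  t = 4.5000: term = 22.156581
  t = 5.0000: term = 26.063779
  t = 5.5000: term = 30.102536
  t = 6.0000: term = 34.240350
  t = 6.5000: term = 38.447618
  t = 7.0000: term = 42.697437
  t = 7.5000: term = 46.965419
  t = 8.0000: term = 51.229523
  t = 8.5000: term = 55.469888
  t = 9.0000: term = 59.668679
  t = 9.5000: term = 63.809944
  t = 10.0000: term = 4593.178201
Convexity = (1/P) * sum = 5129.810821 / 67.092484 = 76.458801
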